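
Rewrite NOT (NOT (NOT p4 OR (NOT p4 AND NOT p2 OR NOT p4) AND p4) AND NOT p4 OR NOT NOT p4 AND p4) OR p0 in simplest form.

NOT p4 OR p0

NOT (NOT (NOT p4 OR (NOT p4 AND NOT p2 OR NOT p4) AND p4) AND NOT p4 OR NOT NOT p4 AND p4) OR p0
= NOT (NOT (NOT p4 OR NOT p4 AND p4) AND NOT p4 OR NOT NOT p4 AND p4) OR p0
= NOT (NOT NOT p4 AND NOT p4 OR NOT NOT p4 AND p4) OR p0
= NOT NOT NOT p4 OR p0
= NOT p4 OR p0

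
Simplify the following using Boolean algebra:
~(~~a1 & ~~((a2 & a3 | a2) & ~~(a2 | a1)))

~a1 | ~a2

~(~~a1 & ~~((a2 & a3 | a2) & ~~(a2 | a1)))
= ~(~~a1 & ~~((a2 & a3 | a2) & (a2 | a1)))   — double negation
= ~a1 | ~((a2 & a3 | a2) & (a2 | a1))   — De Morgan
= ~a1 | ~(a2 & (a2 | a1))   — absorption
= ~a1 | ~a2   — absorption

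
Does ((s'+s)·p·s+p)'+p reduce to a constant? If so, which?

yes, True

((s'+s)·p·s+p)'+p
= (p·s+p)'+p   [complement / identity]
= p'+p   [absorption]
= 1   [complement]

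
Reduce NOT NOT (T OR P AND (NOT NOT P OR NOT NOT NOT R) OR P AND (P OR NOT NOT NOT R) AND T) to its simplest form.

T OR P

NOT NOT (T OR P AND (NOT NOT P OR NOT NOT NOT R) OR P AND (P OR NOT NOT NOT R) AND T)
= NOT NOT (T OR P AND (P OR NOT NOT NOT R) OR P AND (P OR NOT NOT NOT R) AND T)   [double negation]
= NOT NOT (T OR P AND (P OR NOT NOT NOT R))   [absorption]
= NOT NOT (T OR P AND (P OR NOT R))   [double negation]
= NOT NOT (T OR P)   [absorption]
= T OR P   [double negation]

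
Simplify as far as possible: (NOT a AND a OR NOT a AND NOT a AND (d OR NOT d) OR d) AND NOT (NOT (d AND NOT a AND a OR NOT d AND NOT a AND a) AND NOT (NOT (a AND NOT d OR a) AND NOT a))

(NOT a AND a OR NOT a AND NOT a AND (d OR NOT d) OR d) AND NOT (NOT (d AND NOT a AND a OR NOT d AND NOT a AND a) AND NOT (NOT (a AND NOT d OR a) AND NOT a))
= (NOT a AND a OR NOT a AND NOT a OR d) AND NOT (NOT (d AND NOT a AND a OR NOT d AND NOT a AND a) AND NOT (NOT (a AND NOT d OR a) AND NOT a))
= (NOT a AND a OR NOT a AND NOT a OR d) AND (d AND NOT a AND a OR NOT d AND NOT a AND a OR NOT (a AND NOT d OR a) AND NOT a)
= (NOT a AND a OR NOT a AND NOT a OR d) AND (NOT a AND a OR NOT (a AND NOT d OR a) AND NOT a)
= (NOT a AND a OR NOT a AND NOT a OR d) AND (NOT a AND a OR NOT a AND NOT a)
= NOT a AND a OR NOT a AND NOT a
= NOT a

NOT a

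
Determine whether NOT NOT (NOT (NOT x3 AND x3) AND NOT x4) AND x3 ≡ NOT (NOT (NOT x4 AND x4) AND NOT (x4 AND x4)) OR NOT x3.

No

E1: NOT NOT (NOT (NOT x3 AND x3) AND NOT x4) AND x3
    = NOT (NOT x3 AND x3 OR x4) AND x3   [De Morgan]
    = NOT x4 AND x3   [complement / identity]
E2: NOT (NOT (NOT x4 AND x4) AND NOT (x4 AND x4)) OR NOT x3
    = NOT x4 AND x4 OR x4 AND x4 OR NOT x3   [De Morgan]
    = x4 OR NOT x3   [distribution]
These differ: at x3=0, x4=1, E1 = 0 but E2 = 1.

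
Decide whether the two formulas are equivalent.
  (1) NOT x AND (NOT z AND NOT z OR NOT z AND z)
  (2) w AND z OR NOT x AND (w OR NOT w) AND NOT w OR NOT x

E1: NOT x AND (NOT z AND NOT z OR NOT z AND z)
    = NOT x AND NOT z   [distribution]
E2: w AND z OR NOT x AND (w OR NOT w) AND NOT w OR NOT x
    = w AND z OR NOT x AND NOT w OR NOT x   [complement / identity]
    = w AND z OR NOT x   [absorption]
These differ: at w=1, x=0, z=1, E1 = 0 but E2 = 1.

No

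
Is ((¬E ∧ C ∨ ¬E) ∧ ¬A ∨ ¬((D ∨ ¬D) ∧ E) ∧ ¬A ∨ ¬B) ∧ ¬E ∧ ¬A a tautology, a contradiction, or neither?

neither

((¬E ∧ C ∨ ¬E) ∧ ¬A ∨ ¬((D ∨ ¬D) ∧ E) ∧ ¬A ∨ ¬B) ∧ ¬E ∧ ¬A
= ((¬E ∧ C ∨ ¬E) ∧ ¬A ∨ ¬E ∧ ¬A ∨ ¬B) ∧ ¬E ∧ ¬A   [complement / identity]
= (¬E ∧ ¬A ∨ ¬E ∧ ¬A ∨ ¬B) ∧ ¬E ∧ ¬A   [absorption]
= (¬E ∧ ¬A ∨ ¬B) ∧ ¬E ∧ ¬A   [idempotence]
= ¬E ∧ ¬A   [absorption]
This depends on A, E, so it is not a constant.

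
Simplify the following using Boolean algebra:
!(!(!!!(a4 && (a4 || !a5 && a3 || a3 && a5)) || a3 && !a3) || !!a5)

!a4 && !a5

!(!(!!!(a4 && (a4 || !a5 && a3 || a3 && a5)) || a3 && !a3) || !!a5)
= !(!(!(a4 && (a4 || !a5 && a3 || a3 && a5)) || a3 && !a3) || !!a5)
= !(!!(a4 && (a4 || !a5 && a3 || a3 && a5)) || !!a5)
= !(a4 && (a4 || !a5 && a3 || a3 && a5)) && !a5
= !(a4 && (a4 || a3)) && !a5
= !a4 && !a5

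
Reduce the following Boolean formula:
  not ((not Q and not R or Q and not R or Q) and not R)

R

not ((not Q and not R or Q and not R or Q) and not R)
= not ((not R or Q) and not R)
= not not R
= R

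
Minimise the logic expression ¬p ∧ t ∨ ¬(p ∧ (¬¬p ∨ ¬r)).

¬p ∧ t ∨ ¬(p ∧ (¬¬p ∨ ¬r))
= ¬p ∧ t ∨ ¬(p ∧ (p ∨ ¬r))   — double negation
= ¬p ∧ t ∨ ¬p   — absorption
= ¬p   — absorption

¬p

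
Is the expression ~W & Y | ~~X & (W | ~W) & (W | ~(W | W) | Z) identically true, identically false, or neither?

neither

~W & Y | ~~X & (W | ~W) & (W | ~(W | W) | Z)
= ~W & Y | ~~X & (W | ~W) & (W | ~W | Z)   (idempotence)
= ~W & Y | ~~X & (W | ~W)   (absorption)
= ~W & Y | ~~X   (complement / identity)
= ~W & Y | X   (double negation)
This depends on W, X, Y, so it is not a constant.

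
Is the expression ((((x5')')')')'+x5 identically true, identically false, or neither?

identically true

((((x5')')')')'+x5
= ((x5')')'+x5
= x5'+x5
= 1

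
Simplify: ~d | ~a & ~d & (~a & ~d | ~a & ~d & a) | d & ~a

~d | ~a & ~d & (~a & ~d | ~a & ~d & a) | d & ~a
= ~d | ~a & ~d & ~a & ~d | d & ~a   — absorption
= ~d | ~a & ~d | d & ~a   — idempotence
= ~d | ~a   — distribution

~d | ~a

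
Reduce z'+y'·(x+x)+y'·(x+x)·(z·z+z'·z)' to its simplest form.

z'+y'·(x+x)+y'·(x+x)·(z·z+z'·z)'
= z'+y'·(x+x)+y'·(x+x)·z'   [distribution]
= z'+y'·(x+x)   [absorption]
= z'+y'·x   [idempotence]

z'+y'·x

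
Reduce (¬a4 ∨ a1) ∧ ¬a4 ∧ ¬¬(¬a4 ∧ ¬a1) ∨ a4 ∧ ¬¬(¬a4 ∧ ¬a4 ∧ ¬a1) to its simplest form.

(¬a4 ∨ a1) ∧ ¬a4 ∧ ¬¬(¬a4 ∧ ¬a1) ∨ a4 ∧ ¬¬(¬a4 ∧ ¬a4 ∧ ¬a1)
= ¬a4 ∧ ¬¬(¬a4 ∧ ¬a1) ∨ a4 ∧ ¬¬(¬a4 ∧ ¬a4 ∧ ¬a1)   (absorption)
= ¬a4 ∧ ¬¬(¬a4 ∧ ¬a1) ∨ a4 ∧ ¬¬(¬a4 ∧ ¬a1)   (idempotence)
= ¬¬(¬a4 ∧ ¬a1)   (distribution)
= ¬a4 ∧ ¬a1   (double negation)

¬a4 ∧ ¬a1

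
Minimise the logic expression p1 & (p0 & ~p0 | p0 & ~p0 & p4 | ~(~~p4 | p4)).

p1 & ~p4

p1 & (p0 & ~p0 | p0 & ~p0 & p4 | ~(~~p4 | p4))
= p1 & (p0 & ~p0 | p0 & ~p0 & p4 | ~(p4 | p4))   (double negation)
= p1 & (p0 & ~p0 | p0 & ~p0 & p4 | ~p4)   (idempotence)
= p1 & (p0 & ~p0 | ~p4)   (absorption)
= p1 & ~p4   (complement / identity)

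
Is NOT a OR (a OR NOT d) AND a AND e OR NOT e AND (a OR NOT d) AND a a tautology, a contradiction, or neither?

NOT a OR (a OR NOT d) AND a AND e OR NOT e AND (a OR NOT d) AND a
= NOT a OR (a OR NOT d) AND a   [distribution]
= NOT a OR a   [absorption]
= TRUE   [complement]

tautology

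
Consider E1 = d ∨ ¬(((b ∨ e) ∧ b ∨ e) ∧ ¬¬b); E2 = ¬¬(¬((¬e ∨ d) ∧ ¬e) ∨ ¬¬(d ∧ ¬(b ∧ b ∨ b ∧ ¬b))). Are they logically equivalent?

No

E1: d ∨ ¬(((b ∨ e) ∧ b ∨ e) ∧ ¬¬b)
    = d ∨ ¬(((b ∨ e) ∧ b ∨ e) ∧ b)   — double negation
    = d ∨ ¬((b ∨ e) ∧ b)   — absorption
    = d ∨ ¬b   — absorption
E2: ¬¬(¬((¬e ∨ d) ∧ ¬e) ∨ ¬¬(d ∧ ¬(b ∧ b ∨ b ∧ ¬b)))
    = ¬((¬e ∨ d) ∧ ¬e ∧ ¬(d ∧ ¬(b ∧ b ∨ b ∧ ¬b)))   — De Morgan
    = ¬((¬e ∨ d) ∧ ¬e ∧ ¬(d ∧ ¬b))   — distribution
    = ¬(¬e ∧ ¬(d ∧ ¬b))   — absorption
    = e ∨ d ∧ ¬b   — De Morgan
These differ: at b=1, d=0, e=1, E1 = 0 but E2 = 1.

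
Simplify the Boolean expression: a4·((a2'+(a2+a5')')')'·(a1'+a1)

a4·a2'

a4·((a2'+(a2+a5')')')'·(a1'+a1)
= a4·(a2·(a2+a5'))'·(a1'+a1)
= a4·a2'·(a1'+a1)
= a4·a2'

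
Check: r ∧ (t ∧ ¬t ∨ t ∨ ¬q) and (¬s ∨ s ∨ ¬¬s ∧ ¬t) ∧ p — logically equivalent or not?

No

E1: r ∧ (t ∧ ¬t ∨ t ∨ ¬q)
    = r ∧ (t ∨ ¬q)
E2: (¬s ∨ s ∨ ¬¬s ∧ ¬t) ∧ p
    = (¬s ∨ s ∨ s ∧ ¬t) ∧ p
    = (¬s ∨ s) ∧ p
    = p
These differ: at p=1, q=0, r=0, s=0, t=0, E1 = 0 but E2 = 1.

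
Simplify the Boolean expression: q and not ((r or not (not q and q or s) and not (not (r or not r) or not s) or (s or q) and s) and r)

q and not ((r or not (not q and q or s) and not (not (r or not r) or not s) or (s or q) and s) and r)
= q and not ((r or not (not q and q or s) and not (not (r or not r) or not s) or s) and r)   — absorption
= q and not ((r or not (not q and q or s) and (r or not r) and s or s) and r)   — De Morgan
= q and not ((r or not (not q and q or s) and s or s) and r)   — complement / identity
= q and not ((r or not s and s or s) and r)   — complement / identity
= q and not ((r or s) and r)   — complement / identity
= q and not r   — absorption

q and not r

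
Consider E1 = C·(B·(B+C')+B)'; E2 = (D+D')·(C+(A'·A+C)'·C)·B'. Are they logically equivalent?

Yes

E1: C·(B·(B+C')+B)'
    = C·(B+B)'   — absorption
    = C·B'   — idempotence
E2: (D+D')·(C+(A'·A+C)'·C)·B'
    = (D+D')·(C+C'·C)·B'   — complement / identity
    = (C+C'·C)·B'   — complement / identity
    = C·B'   — complement / identity
Both reduce to C·B', so they are equivalent.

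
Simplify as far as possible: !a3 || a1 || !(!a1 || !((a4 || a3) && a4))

!a3 || a1 || !(!a1 || !((a4 || a3) && a4))
= !a3 || a1 || !(!a1 || !a4)   [absorption]
= !a3 || a1 || a1 && a4   [De Morgan]
= !a3 || a1   [absorption]

!a3 || a1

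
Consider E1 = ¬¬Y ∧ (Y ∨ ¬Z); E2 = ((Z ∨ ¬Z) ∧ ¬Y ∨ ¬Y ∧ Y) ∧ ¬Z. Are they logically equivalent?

No

E1: ¬¬Y ∧ (Y ∨ ¬Z)
    = Y ∧ (Y ∨ ¬Z)
    = Y
E2: ((Z ∨ ¬Z) ∧ ¬Y ∨ ¬Y ∧ Y) ∧ ¬Z
    = (¬Y ∨ ¬Y ∧ Y) ∧ ¬Z
    = ¬Y ∧ ¬Z
These differ: at Y=1, Z=0, E1 = 1 but E2 = 0.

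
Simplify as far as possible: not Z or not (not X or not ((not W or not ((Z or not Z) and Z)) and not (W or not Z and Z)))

not Z or not (not X or not ((not W or not ((Z or not Z) and Z)) and not (W or not Z and Z)))
= not Z or X and (not W or not ((Z or not Z) and Z)) and not (W or not Z and Z)   [De Morgan]
= not Z or X and (not W or not ((Z or not Z) and Z)) and not W   [complement / identity]
= not Z or X and (not W or not Z) and not W   [complement / identity]
= not Z or X and not W   [absorption]

not Z or X and not W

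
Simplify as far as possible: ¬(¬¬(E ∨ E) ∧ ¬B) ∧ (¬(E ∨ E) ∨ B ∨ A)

¬(¬¬(E ∨ E) ∧ ¬B) ∧ (¬(E ∨ E) ∨ B ∨ A)
= (¬(E ∨ E) ∨ B) ∧ (¬(E ∨ E) ∨ B ∨ A)   — De Morgan
= ¬(E ∨ E) ∨ B   — absorption
= ¬E ∨ B   — idempotence

¬E ∨ B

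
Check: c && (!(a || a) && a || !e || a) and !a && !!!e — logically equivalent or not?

No

E1: c && (!(a || a) && a || !e || a)
    = c && (!a && a || !e || a)   (idempotence)
    = c && (!e || a)   (complement / identity)
E2: !a && !!!e
    = !a && !e   (double negation)
These differ: at a=1, c=1, e=0, E1 = 1 but E2 = 0.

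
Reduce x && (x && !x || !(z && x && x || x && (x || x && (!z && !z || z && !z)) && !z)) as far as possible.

false

x && (x && !x || !(z && x && x || x && (x || x && (!z && !z || z && !z)) && !z))
= x && (x && !x || !(z && x && x || x && (x || x && !z) && !z))
= x && (x && !x || !(z && x && x || x && x && !z))
= x && (x && !x || !(x && x))
= x && !(x && x)
= x && !x
= false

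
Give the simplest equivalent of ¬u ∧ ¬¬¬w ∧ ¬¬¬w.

¬u ∧ ¬w

¬u ∧ ¬¬¬w ∧ ¬¬¬w
= ¬u ∧ ¬¬¬w
= ¬u ∧ ¬w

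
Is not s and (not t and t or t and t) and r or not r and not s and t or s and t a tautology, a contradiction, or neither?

not s and (not t and t or t and t) and r or not r and not s and t or s and t
= not s and t and r or not r and not s and t or s and t   [distribution]
= not s and t or s and t   [distribution]
= t   [distribution]
This depends on t, so it is not a constant.

neither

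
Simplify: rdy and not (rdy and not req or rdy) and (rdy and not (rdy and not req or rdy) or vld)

rdy and not (rdy and not req or rdy) and (rdy and not (rdy and not req or rdy) or vld)
= rdy and not (rdy and not req or rdy)
= rdy and not rdy
= False

False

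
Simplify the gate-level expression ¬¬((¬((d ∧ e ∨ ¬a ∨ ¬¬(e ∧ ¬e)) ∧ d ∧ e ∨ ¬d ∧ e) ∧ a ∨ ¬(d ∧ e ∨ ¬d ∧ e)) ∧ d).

¬e ∧ d

¬¬((¬((d ∧ e ∨ ¬a ∨ ¬¬(e ∧ ¬e)) ∧ d ∧ e ∨ ¬d ∧ e) ∧ a ∨ ¬(d ∧ e ∨ ¬d ∧ e)) ∧ d)
= ¬¬((¬((d ∧ e ∨ ¬a ∨ e ∧ ¬e) ∧ d ∧ e ∨ ¬d ∧ e) ∧ a ∨ ¬(d ∧ e ∨ ¬d ∧ e)) ∧ d)   [double negation]
= ¬¬((¬((d ∧ e ∨ ¬a) ∧ d ∧ e ∨ ¬d ∧ e) ∧ a ∨ ¬(d ∧ e ∨ ¬d ∧ e)) ∧ d)   [complement / identity]
= (¬((d ∧ e ∨ ¬a) ∧ d ∧ e ∨ ¬d ∧ e) ∧ a ∨ ¬(d ∧ e ∨ ¬d ∧ e)) ∧ d   [double negation]
= (¬(d ∧ e ∨ ¬d ∧ e) ∧ a ∨ ¬(d ∧ e ∨ ¬d ∧ e)) ∧ d   [absorption]
= ¬(d ∧ e ∨ ¬d ∧ e) ∧ d   [absorption]
= ¬e ∧ d   [distribution]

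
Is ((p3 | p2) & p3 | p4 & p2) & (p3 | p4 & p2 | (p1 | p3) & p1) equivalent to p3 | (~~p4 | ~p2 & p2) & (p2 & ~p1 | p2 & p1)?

E1: ((p3 | p2) & p3 | p4 & p2) & (p3 | p4 & p2 | (p1 | p3) & p1)
    = (p3 | p4 & p2) & (p3 | p4 & p2 | (p1 | p3) & p1)   (absorption)
    = (p3 | p4 & p2) & (p3 | p4 & p2 | p1)   (absorption)
    = p3 | p4 & p2   (absorption)
E2: p3 | (~~p4 | ~p2 & p2) & (p2 & ~p1 | p2 & p1)
    = p3 | (~~p4 | ~p2 & p2) & p2   (distribution)
    = p3 | ~~p4 & p2   (complement / identity)
    = p3 | p4 & p2   (double negation)
Both reduce to p3 | p4 & p2, so they are equivalent.

Yes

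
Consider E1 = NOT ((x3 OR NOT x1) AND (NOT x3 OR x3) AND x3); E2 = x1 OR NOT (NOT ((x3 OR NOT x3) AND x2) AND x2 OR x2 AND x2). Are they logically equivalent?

No

E1: NOT ((x3 OR NOT x1) AND (NOT x3 OR x3) AND x3)
    = NOT ((x3 OR NOT x1) AND x3)   — complement / identity
    = NOT x3   — absorption
E2: x1 OR NOT (NOT ((x3 OR NOT x3) AND x2) AND x2 OR x2 AND x2)
    = x1 OR NOT (NOT x2 AND x2 OR x2 AND x2)   — complement / identity
    = x1 OR NOT x2   — distribution
These differ: at x1=1, x2=1, x3=1, E1 = 0 but E2 = 1.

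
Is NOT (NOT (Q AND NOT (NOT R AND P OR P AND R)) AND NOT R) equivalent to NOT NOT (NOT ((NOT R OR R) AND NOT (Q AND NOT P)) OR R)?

Yes

E1: NOT (NOT (Q AND NOT (NOT R AND P OR P AND R)) AND NOT R)
    = NOT (NOT (Q AND NOT P) AND NOT R)   — distribution
    = Q AND NOT P OR R   — De Morgan
E2: NOT NOT (NOT ((NOT R OR R) AND NOT (Q AND NOT P)) OR R)
    = NOT NOT (NOT NOT (Q AND NOT P) OR R)   — complement / identity
    = NOT NOT (Q AND NOT P) OR R   — double negation
    = Q AND NOT P OR R   — double negation
Both reduce to Q AND NOT P OR R, so they are equivalent.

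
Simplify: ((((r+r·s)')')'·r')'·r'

0

((((r+r·s)')')'·r')'·r'
= ((r+r·s)'·r')'·r'   — double negation
= (r'·r')'·r'   — absorption
= (r')'·r'   — idempotence
= r·r'   — double negation
= 0   — complement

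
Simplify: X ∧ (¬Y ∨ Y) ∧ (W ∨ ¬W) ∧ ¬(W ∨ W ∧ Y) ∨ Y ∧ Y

X ∧ (¬Y ∨ Y) ∧ (W ∨ ¬W) ∧ ¬(W ∨ W ∧ Y) ∨ Y ∧ Y
= X ∧ (W ∨ ¬W) ∧ ¬(W ∨ W ∧ Y) ∨ Y ∧ Y   [complement / identity]
= X ∧ ¬(W ∨ W ∧ Y) ∨ Y ∧ Y   [complement / identity]
= X ∧ ¬W ∨ Y ∧ Y   [absorption]
= X ∧ ¬W ∨ Y   [idempotence]

X ∧ ¬W ∨ Y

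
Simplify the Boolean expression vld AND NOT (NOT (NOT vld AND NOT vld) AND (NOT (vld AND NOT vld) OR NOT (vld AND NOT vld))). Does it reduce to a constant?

FALSE

vld AND NOT (NOT (NOT vld AND NOT vld) AND (NOT (vld AND NOT vld) OR NOT (vld AND NOT vld)))
= vld AND NOT (NOT (NOT vld AND NOT vld) AND NOT (vld AND NOT vld))   [idempotence]
= vld AND (NOT vld AND NOT vld OR vld AND NOT vld)   [De Morgan]
= vld AND NOT vld   [distribution]
= FALSE   [complement]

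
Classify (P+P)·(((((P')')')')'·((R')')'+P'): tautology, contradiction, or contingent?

(P+P)·(((((P')')')')'·((R')')'+P')
= (P+P)·(((P')')'·((R')')'+P')   [double negation]
= (P+P)·(P'·((R')')'+P')   [double negation]
= (P+P)·(P'·R'+P')   [double negation]
= P·(P'·R'+P')   [idempotence]
= P·P'   [absorption]
= 0   [complement]

contradiction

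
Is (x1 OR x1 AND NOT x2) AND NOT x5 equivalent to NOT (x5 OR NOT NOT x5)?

No

E1: (x1 OR x1 AND NOT x2) AND NOT x5
    = x1 AND NOT x5   [absorption]
E2: NOT (x5 OR NOT NOT x5)
    = NOT (x5 OR x5)   [double negation]
    = NOT x5   [idempotence]
These differ: at x1=0, x2=0, x5=0, E1 = 0 but E2 = 1.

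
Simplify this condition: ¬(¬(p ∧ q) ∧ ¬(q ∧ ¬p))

¬(¬(p ∧ q) ∧ ¬(q ∧ ¬p))
= p ∧ q ∨ q ∧ ¬p   — De Morgan
= q   — distribution

q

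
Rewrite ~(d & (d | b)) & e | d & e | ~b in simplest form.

~(d & (d | b)) & e | d & e | ~b
= ~d & e | d & e | ~b   [absorption]
= e | ~b   [distribution]

e | ~b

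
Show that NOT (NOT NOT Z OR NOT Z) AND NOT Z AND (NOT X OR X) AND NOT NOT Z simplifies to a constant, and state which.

NOT (NOT NOT Z OR NOT Z) AND NOT Z AND (NOT X OR X) AND NOT NOT Z
= NOT Z AND Z AND NOT Z AND (NOT X OR X) AND NOT NOT Z   (De Morgan)
= NOT Z AND Z AND NOT Z AND (NOT X OR X) AND Z   (double negation)
= NOT Z AND Z AND NOT Z AND Z   (complement / identity)
= NOT Z AND Z   (idempotence)
= FALSE   (complement)

FALSE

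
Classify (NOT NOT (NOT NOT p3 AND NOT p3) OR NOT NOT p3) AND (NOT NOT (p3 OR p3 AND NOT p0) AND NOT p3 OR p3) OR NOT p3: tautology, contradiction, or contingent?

tautology

(NOT NOT (NOT NOT p3 AND NOT p3) OR NOT NOT p3) AND (NOT NOT (p3 OR p3 AND NOT p0) AND NOT p3 OR p3) OR NOT p3
= (NOT NOT p3 AND NOT p3 OR NOT NOT p3) AND (NOT NOT (p3 OR p3 AND NOT p0) AND NOT p3 OR p3) OR NOT p3   (double negation)
= (NOT NOT p3 AND NOT p3 OR NOT NOT p3) AND (NOT NOT p3 AND NOT p3 OR p3) OR NOT p3   (absorption)
= NOT NOT p3 AND NOT p3 OR NOT NOT p3 AND p3 OR NOT p3   (distribution)
= NOT NOT p3 OR NOT p3   (distribution)
= p3 OR NOT p3   (double negation)
= TRUE   (complement)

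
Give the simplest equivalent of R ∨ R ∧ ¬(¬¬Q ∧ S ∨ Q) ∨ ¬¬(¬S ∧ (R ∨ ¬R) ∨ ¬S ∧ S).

R ∨ R ∧ ¬(¬¬Q ∧ S ∨ Q) ∨ ¬¬(¬S ∧ (R ∨ ¬R) ∨ ¬S ∧ S)
= R ∨ R ∧ ¬(¬¬Q ∧ S ∨ Q) ∨ ¬¬(¬S ∨ ¬S ∧ S)   — complement / identity
= R ∨ R ∧ ¬(Q ∧ S ∨ Q) ∨ ¬¬(¬S ∨ ¬S ∧ S)   — double negation
= R ∨ R ∧ ¬Q ∨ ¬¬(¬S ∨ ¬S ∧ S)   — absorption
= R ∨ R ∧ ¬Q ∨ ¬¬¬S   — complement / identity
= R ∨ ¬¬¬S   — absorption
= R ∨ ¬S   — double negation

R ∨ ¬S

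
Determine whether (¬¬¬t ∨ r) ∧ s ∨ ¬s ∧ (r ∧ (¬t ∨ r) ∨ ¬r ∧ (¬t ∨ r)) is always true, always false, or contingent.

(¬¬¬t ∨ r) ∧ s ∨ ¬s ∧ (r ∧ (¬t ∨ r) ∨ ¬r ∧ (¬t ∨ r))
= (¬¬¬t ∨ r) ∧ s ∨ ¬s ∧ (¬t ∨ r)   (distribution)
= (¬t ∨ r) ∧ s ∨ ¬s ∧ (¬t ∨ r)   (double negation)
= ¬t ∨ r   (distribution)
This depends on r, t, so it is not a constant.

contingent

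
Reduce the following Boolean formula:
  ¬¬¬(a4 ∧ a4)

¬¬¬(a4 ∧ a4)
= ¬¬¬a4
= ¬a4

¬a4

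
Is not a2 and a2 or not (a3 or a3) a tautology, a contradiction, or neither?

neither

not a2 and a2 or not (a3 or a3)
= not (a3 or a3)   (complement / identity)
= not a3   (idempotence)
This depends on a3, so it is not a constant.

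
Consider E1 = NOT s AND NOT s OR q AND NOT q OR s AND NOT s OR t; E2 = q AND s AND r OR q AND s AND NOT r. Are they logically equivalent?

No

E1: NOT s AND NOT s OR q AND NOT q OR s AND NOT s OR t
    = NOT s AND NOT s OR s AND NOT s OR t   — complement / identity
    = NOT s OR t   — distribution
E2: q AND s AND r OR q AND s AND NOT r
    = q AND s   — distribution
These differ: at q=0, r=0, s=0, t=1, E1 = 1 but E2 = 0.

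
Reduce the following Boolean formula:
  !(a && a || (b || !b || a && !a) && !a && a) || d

!(a && a || (b || !b || a && !a) && !a && a) || d
= !(a && a || (b || !b) && !a && a) || d   (complement / identity)
= !(a && a || !a && a) || d   (complement / identity)
= !a || d   (distribution)

!a || d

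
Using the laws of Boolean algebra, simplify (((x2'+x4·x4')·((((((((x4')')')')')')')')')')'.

(((x2'+x4·x4')·((((((((x4')')')')')')')')')')'
= ((x2'·((((((((x4')')')')')')')')')')'   — complement / identity
= ((x2'·((((((x4')')')')')')')')'   — double negation
= ((x2'·((((x4')')')')')')'   — double negation
= x2'·((((x4')')')')'   — double negation
= x2'·((x4')')'   — double negation
= x2'·x4'   — double negation

x2'·x4'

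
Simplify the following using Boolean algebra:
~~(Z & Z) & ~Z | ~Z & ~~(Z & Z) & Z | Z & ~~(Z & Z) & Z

~~(Z & Z) & ~Z | ~Z & ~~(Z & Z) & Z | Z & ~~(Z & Z) & Z
= ~~(Z & Z) & ~Z | ~~(Z & Z) & Z
= ~~(Z & Z)
= ~~Z
= Z

Z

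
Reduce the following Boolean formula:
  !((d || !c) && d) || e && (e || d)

!d || e

!((d || !c) && d) || e && (e || d)
= !d || e && (e || d)   [absorption]
= !d || e   [absorption]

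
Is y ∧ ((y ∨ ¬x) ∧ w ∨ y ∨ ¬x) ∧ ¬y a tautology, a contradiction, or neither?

y ∧ ((y ∨ ¬x) ∧ w ∨ y ∨ ¬x) ∧ ¬y
= y ∧ (y ∨ ¬x) ∧ ¬y   — absorption
= y ∧ ¬y   — absorption
= False   — complement

contradiction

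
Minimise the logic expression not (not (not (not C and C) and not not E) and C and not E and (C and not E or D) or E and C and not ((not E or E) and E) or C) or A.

not (not (not (not C and C) and not not E) and C and not E and (C and not E or D) or E and C and not ((not E or E) and E) or C) or A
= not (not (not (not C and C) and not not E) and C and not E or E and C and not ((not E or E) and E) or C) or A
= not (not (not (not C and C) and not not E) and C and not E or E and C and not E or C) or A
= not ((not C and C or not E) and C and not E or E and C and not E or C) or A
= not (not E and C and not E or E and C and not E or C) or A
= not (C and not E or C) or A
= not C or A

not C or A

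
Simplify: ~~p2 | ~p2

1

~~p2 | ~p2
= p2 | ~p2   (double negation)
= 1   (complement)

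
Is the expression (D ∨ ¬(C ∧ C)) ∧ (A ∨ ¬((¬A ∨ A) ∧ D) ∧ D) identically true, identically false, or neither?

(D ∨ ¬(C ∧ C)) ∧ (A ∨ ¬((¬A ∨ A) ∧ D) ∧ D)
= (D ∨ ¬C) ∧ (A ∨ ¬((¬A ∨ A) ∧ D) ∧ D)   [idempotence]
= (D ∨ ¬C) ∧ (A ∨ ¬D ∧ D)   [complement / identity]
= (D ∨ ¬C) ∧ A   [complement / identity]
This depends on A, C, D, so it is not a constant.

neither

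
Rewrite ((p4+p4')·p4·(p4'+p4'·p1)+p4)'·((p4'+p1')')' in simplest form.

p4'

((p4+p4')·p4·(p4'+p4'·p1)+p4)'·((p4'+p1')')'
= (p4·(p4'+p4'·p1)+p4)'·((p4'+p1')')'   [complement / identity]
= (p4·(p4'+p4'·p1)+p4)'·(p4'+p1')   [double negation]
= (p4·p4'+p4)'·(p4'+p1')   [absorption]
= p4'·(p4'+p1')   [complement / identity]
= p4'   [absorption]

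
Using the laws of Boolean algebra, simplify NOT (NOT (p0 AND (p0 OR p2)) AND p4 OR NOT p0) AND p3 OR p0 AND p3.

NOT (NOT (p0 AND (p0 OR p2)) AND p4 OR NOT p0) AND p3 OR p0 AND p3
= NOT (NOT p0 AND p4 OR NOT p0) AND p3 OR p0 AND p3
= NOT NOT p0 AND p3 OR p0 AND p3
= p0 AND p3 OR p0 AND p3
= p0 AND p3

p0 AND p3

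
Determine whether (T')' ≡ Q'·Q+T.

Yes

E1: (T')'
    = T   (double negation)
E2: Q'·Q+T
    = T   (complement / identity)
Both reduce to T, so they are equivalent.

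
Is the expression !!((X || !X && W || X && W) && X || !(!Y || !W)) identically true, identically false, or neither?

neither

!!((X || !X && W || X && W) && X || !(!Y || !W))
= (X || !X && W || X && W) && X || !(!Y || !W)   [double negation]
= (X || W) && X || !(!Y || !W)   [distribution]
= X || !(!Y || !W)   [absorption]
= X || Y && W   [De Morgan]
This depends on W, X, Y, so it is not a constant.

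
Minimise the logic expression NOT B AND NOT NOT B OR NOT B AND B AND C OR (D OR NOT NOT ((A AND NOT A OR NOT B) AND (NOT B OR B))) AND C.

NOT B AND NOT NOT B OR NOT B AND B AND C OR (D OR NOT NOT ((A AND NOT A OR NOT B) AND (NOT B OR B))) AND C
= NOT B AND NOT NOT B OR NOT B AND B AND C OR (D OR NOT NOT (NOT B AND (NOT B OR B))) AND C   (complement / identity)
= NOT B AND B OR NOT B AND B AND C OR (D OR NOT NOT (NOT B AND (NOT B OR B))) AND C   (double negation)
= NOT B AND B OR (D OR NOT NOT (NOT B AND (NOT B OR B))) AND C   (absorption)
= NOT B AND B OR (D OR NOT NOT NOT B) AND C   (complement / identity)
= (D OR NOT NOT NOT B) AND C   (complement / identity)
= (D OR NOT B) AND C   (double negation)

(D OR NOT B) AND C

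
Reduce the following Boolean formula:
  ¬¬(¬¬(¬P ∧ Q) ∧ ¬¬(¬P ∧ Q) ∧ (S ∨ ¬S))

¬¬(¬¬(¬P ∧ Q) ∧ ¬¬(¬P ∧ Q) ∧ (S ∨ ¬S))
= ¬¬(¬¬(¬P ∧ Q) ∧ ¬¬(¬P ∧ Q))
= ¬¬¬¬(¬P ∧ Q)
= ¬¬(¬P ∧ Q)
= ¬P ∧ Q

¬P ∧ Q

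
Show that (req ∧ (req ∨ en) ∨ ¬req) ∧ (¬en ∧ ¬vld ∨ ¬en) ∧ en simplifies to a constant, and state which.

(req ∧ (req ∨ en) ∨ ¬req) ∧ (¬en ∧ ¬vld ∨ ¬en) ∧ en
= (req ∧ (req ∨ en) ∨ ¬req) ∧ ¬en ∧ en
= (req ∨ ¬req) ∧ ¬en ∧ en
= ¬en ∧ en
= False

False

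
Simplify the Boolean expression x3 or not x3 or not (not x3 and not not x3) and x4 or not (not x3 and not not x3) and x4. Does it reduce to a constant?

True

x3 or not x3 or not (not x3 and not not x3) and x4 or not (not x3 and not not x3) and x4
= x3 or not x3 or not (not x3 and not not x3) and x4   [idempotence]
= x3 or not x3 or (x3 or not x3) and x4   [De Morgan]
= x3 or not x3   [absorption]
= True   [complement]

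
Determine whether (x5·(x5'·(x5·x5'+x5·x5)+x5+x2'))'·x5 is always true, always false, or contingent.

always false

(x5·(x5'·(x5·x5'+x5·x5)+x5+x2'))'·x5
= (x5·(x5'·x5+x5+x2'))'·x5
= (x5·(x5+x2'))'·x5
= x5'·x5
= 0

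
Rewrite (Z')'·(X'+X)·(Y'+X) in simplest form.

(Z')'·(X'+X)·(Y'+X)
= (Z')'·(Y'+X)   (complement / identity)
= Z·(Y'+X)   (double negation)

Z·(Y'+X)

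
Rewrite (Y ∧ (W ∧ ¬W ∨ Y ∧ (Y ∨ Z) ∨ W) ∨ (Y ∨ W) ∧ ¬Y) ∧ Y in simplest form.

(Y ∧ (W ∧ ¬W ∨ Y ∧ (Y ∨ Z) ∨ W) ∨ (Y ∨ W) ∧ ¬Y) ∧ Y
= (Y ∧ (W ∧ ¬W ∨ Y ∨ W) ∨ (Y ∨ W) ∧ ¬Y) ∧ Y   (absorption)
= (Y ∧ (Y ∨ W) ∨ (Y ∨ W) ∧ ¬Y) ∧ Y   (complement / identity)
= (Y ∨ W) ∧ Y   (distribution)
= Y   (absorption)

Y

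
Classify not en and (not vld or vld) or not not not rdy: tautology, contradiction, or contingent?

not en and (not vld or vld) or not not not rdy
= not en or not not not rdy   [complement / identity]
= not en or not rdy   [double negation]
This depends on en, rdy, so it is not a constant.

contingent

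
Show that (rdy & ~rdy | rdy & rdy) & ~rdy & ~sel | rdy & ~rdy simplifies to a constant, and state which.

0

(rdy & ~rdy | rdy & rdy) & ~rdy & ~sel | rdy & ~rdy
= rdy & ~rdy & ~sel | rdy & ~rdy   [distribution]
= rdy & ~rdy   [absorption]
= 0   [complement]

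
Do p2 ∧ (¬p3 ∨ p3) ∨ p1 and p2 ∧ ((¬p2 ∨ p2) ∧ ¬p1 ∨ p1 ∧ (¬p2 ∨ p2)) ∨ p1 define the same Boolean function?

E1: p2 ∧ (¬p3 ∨ p3) ∨ p1
    = p2 ∨ p1
E2: p2 ∧ ((¬p2 ∨ p2) ∧ ¬p1 ∨ p1 ∧ (¬p2 ∨ p2)) ∨ p1
    = p2 ∧ (¬p2 ∨ p2) ∨ p1
    = p2 ∨ p1
Both reduce to p2 ∨ p1, so they are equivalent.

Yes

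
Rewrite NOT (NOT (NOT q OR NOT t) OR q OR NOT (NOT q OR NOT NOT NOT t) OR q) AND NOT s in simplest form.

NOT (NOT (NOT q OR NOT t) OR q OR NOT (NOT q OR NOT NOT NOT t) OR q) AND NOT s
= NOT (NOT (NOT q OR NOT t) OR q OR NOT (NOT q OR NOT t) OR q) AND NOT s   — double negation
= NOT (NOT (NOT q OR NOT t) OR q) AND NOT s   — idempotence
= NOT (q AND t OR q) AND NOT s   — De Morgan
= NOT q AND NOT s   — absorption

NOT q AND NOT s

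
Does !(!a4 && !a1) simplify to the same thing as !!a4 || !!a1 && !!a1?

E1: !(!a4 && !a1)
    = a4 || a1   [De Morgan]
E2: !!a4 || !!a1 && !!a1
    = a4 || !!a1 && !!a1   [double negation]
    = a4 || !!a1   [idempotence]
    = a4 || a1   [double negation]
Both reduce to a4 || a1, so they are equivalent.

Yes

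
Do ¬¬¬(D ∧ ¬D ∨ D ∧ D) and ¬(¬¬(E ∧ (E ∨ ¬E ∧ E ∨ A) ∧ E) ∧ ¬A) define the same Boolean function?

E1: ¬¬¬(D ∧ ¬D ∨ D ∧ D)
    = ¬¬¬D   (distribution)
    = ¬D   (double negation)
E2: ¬(¬¬(E ∧ (E ∨ ¬E ∧ E ∨ A) ∧ E) ∧ ¬A)
    = ¬(¬¬(E ∧ (E ∨ A) ∧ E) ∧ ¬A)   (complement / identity)
    = ¬(¬¬(E ∧ E) ∧ ¬A)   (absorption)
    = ¬(E ∧ E) ∨ A   (De Morgan)
    = ¬E ∨ A   (idempotence)
These differ: at A=1, D=1, E=0, E1 = 0 but E2 = 1.

No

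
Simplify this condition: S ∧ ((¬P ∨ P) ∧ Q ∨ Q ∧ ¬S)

S ∧ ((¬P ∨ P) ∧ Q ∨ Q ∧ ¬S)
= S ∧ (Q ∨ Q ∧ ¬S)   [complement / identity]
= S ∧ Q   [absorption]

S ∧ Q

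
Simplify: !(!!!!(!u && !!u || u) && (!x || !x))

!u || x

!(!!!!(!u && !!u || u) && (!x || !x))
= !(!!!!(!u && !!u || u) && !x)   (idempotence)
= !(!!!!(!u && u || u) && !x)   (double negation)
= !(!!(!u && u || u) && !x)   (double negation)
= !(!!u && !x)   (complement / identity)
= !u || x   (De Morgan)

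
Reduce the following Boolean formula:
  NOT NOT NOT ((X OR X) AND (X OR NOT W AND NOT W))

NOT NOT NOT ((X OR X) AND (X OR NOT W AND NOT W))
= NOT ((X OR X) AND (X OR NOT W AND NOT W))   [double negation]
= NOT ((X OR X) AND (X OR NOT W))   [idempotence]
= NOT (X AND NOT W OR X)   [distribution]
= NOT X   [absorption]

NOT X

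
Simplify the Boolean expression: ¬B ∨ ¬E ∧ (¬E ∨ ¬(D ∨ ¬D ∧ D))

¬B ∨ ¬E ∧ (¬E ∨ ¬(D ∨ ¬D ∧ D))
= ¬B ∨ ¬E ∧ (¬E ∨ ¬D)   (complement / identity)
= ¬B ∨ ¬E   (absorption)

¬B ∨ ¬E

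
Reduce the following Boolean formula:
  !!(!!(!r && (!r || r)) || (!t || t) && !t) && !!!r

!r

!!(!!(!r && (!r || r)) || (!t || t) && !t) && !!!r
= !!(!!!r || (!t || t) && !t) && !!!r   — complement / identity
= !!(!!!r || !t) && !!!r   — complement / identity
= (!!!r || !t) && !!!r   — double negation
= !!!r   — absorption
= !r   — double negation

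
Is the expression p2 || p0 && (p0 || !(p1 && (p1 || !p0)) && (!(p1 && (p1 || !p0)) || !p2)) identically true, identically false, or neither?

neither

p2 || p0 && (p0 || !(p1 && (p1 || !p0)) && (!(p1 && (p1 || !p0)) || !p2))
= p2 || p0 && (p0 || !(p1 && (p1 || !p0)))   — absorption
= p2 || p0 && (p0 || !p1)   — absorption
= p2 || p0   — absorption
This depends on p0, p2, so it is not a constant.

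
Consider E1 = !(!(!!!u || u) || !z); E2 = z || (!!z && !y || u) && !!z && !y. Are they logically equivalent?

E1: !(!(!!!u || u) || !z)
    = (!!!u || u) && z   [De Morgan]
    = (!u || u) && z   [double negation]
    = z   [complement / identity]
E2: z || (!!z && !y || u) && !!z && !y
    = z || !!z && !y   [absorption]
    = z || z && !y   [double negation]
    = z   [absorption]
Both reduce to z, so they are equivalent.

Yes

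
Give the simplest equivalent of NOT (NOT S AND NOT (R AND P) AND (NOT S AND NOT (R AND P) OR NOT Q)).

NOT (NOT S AND NOT (R AND P) AND (NOT S AND NOT (R AND P) OR NOT Q))
= NOT (NOT S AND NOT (R AND P))   [absorption]
= S OR R AND P   [De Morgan]

S OR R AND P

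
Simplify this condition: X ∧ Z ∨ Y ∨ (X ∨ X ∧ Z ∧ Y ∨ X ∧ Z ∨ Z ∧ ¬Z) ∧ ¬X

X ∧ Z ∨ Y ∨ (X ∨ X ∧ Z ∧ Y ∨ X ∧ Z ∨ Z ∧ ¬Z) ∧ ¬X
= X ∧ Z ∨ Y ∨ (X ∨ X ∧ Z ∧ Y ∨ X ∧ Z) ∧ ¬X   [complement / identity]
= X ∧ Z ∨ Y ∨ (X ∨ X ∧ Z) ∧ ¬X   [absorption]
= X ∧ Z ∨ Y ∨ X ∧ ¬X   [absorption]
= X ∧ Z ∨ Y   [complement / identity]

X ∧ Z ∨ Y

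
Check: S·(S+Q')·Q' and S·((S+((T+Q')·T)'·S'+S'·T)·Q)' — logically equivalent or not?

E1: S·(S+Q')·Q'
    = S·Q'   (absorption)
E2: S·((S+((T+Q')·T)'·S'+S'·T)·Q)'
    = S·((S+T'·S'+S'·T)·Q)'   (absorption)
    = S·((S+S')·Q)'   (distribution)
    = S·Q'   (complement / identity)
Both reduce to S·Q', so they are equivalent.

Yes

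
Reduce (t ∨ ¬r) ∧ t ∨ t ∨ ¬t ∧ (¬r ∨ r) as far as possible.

(t ∨ ¬r) ∧ t ∨ t ∨ ¬t ∧ (¬r ∨ r)
= t ∨ t ∨ ¬t ∧ (¬r ∨ r)   [absorption]
= t ∨ ¬t ∧ (¬r ∨ r)   [idempotence]
= t ∨ ¬t   [complement / identity]
= True   [complement]

True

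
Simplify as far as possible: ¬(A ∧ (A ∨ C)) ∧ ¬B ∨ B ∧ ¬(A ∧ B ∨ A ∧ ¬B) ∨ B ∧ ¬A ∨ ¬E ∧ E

¬A

¬(A ∧ (A ∨ C)) ∧ ¬B ∨ B ∧ ¬(A ∧ B ∨ A ∧ ¬B) ∨ B ∧ ¬A ∨ ¬E ∧ E
= ¬(A ∧ (A ∨ C)) ∧ ¬B ∨ B ∧ ¬(A ∧ B ∨ A ∧ ¬B) ∨ B ∧ ¬A   — complement / identity
= ¬(A ∧ (A ∨ C)) ∧ ¬B ∨ B ∧ ¬A ∨ B ∧ ¬A   — distribution
= ¬A ∧ ¬B ∨ B ∧ ¬A ∨ B ∧ ¬A   — absorption
= ¬A ∧ ¬B ∨ B ∧ ¬A   — idempotence
= ¬A   — distribution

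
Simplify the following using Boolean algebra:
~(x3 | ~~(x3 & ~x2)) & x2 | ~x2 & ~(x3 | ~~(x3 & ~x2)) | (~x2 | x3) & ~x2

~(x3 | ~~(x3 & ~x2)) & x2 | ~x2 & ~(x3 | ~~(x3 & ~x2)) | (~x2 | x3) & ~x2
= ~(x3 | ~~(x3 & ~x2)) | (~x2 | x3) & ~x2
= ~(x3 | x3 & ~x2) | (~x2 | x3) & ~x2
= ~x3 | (~x2 | x3) & ~x2
= ~x3 | ~x2

~x3 | ~x2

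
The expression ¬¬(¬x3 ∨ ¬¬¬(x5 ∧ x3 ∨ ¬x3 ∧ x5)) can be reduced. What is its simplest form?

¬x3 ∨ ¬x5

¬¬(¬x3 ∨ ¬¬¬(x5 ∧ x3 ∨ ¬x3 ∧ x5))
= ¬¬(¬x3 ∨ ¬¬¬x5)   — distribution
= ¬x3 ∨ ¬¬¬x5   — double negation
= ¬x3 ∨ ¬x5   — double negation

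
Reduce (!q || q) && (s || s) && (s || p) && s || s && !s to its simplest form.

(!q || q) && (s || s) && (s || p) && s || s && !s
= (!q || q) && (s && p || s) && s || s && !s
= (s && p || s) && s || s && !s
= s && s || s && !s
= s

s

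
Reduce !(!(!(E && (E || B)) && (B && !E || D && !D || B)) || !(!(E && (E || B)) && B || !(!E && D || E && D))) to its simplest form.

!E && B

!(!(!(E && (E || B)) && (B && !E || D && !D || B)) || !(!(E && (E || B)) && B || !(!E && D || E && D)))
= !(!(!(E && (E || B)) && (B && !E || D && !D || B)) || !(!(E && (E || B)) && B || !D))   — distribution
= !(E && (E || B)) && (B && !E || D && !D || B) && (!(E && (E || B)) && B || !D)   — De Morgan
= !(E && (E || B)) && (B && !E || B) && (!(E && (E || B)) && B || !D)   — complement / identity
= !(E && (E || B)) && B && (!(E && (E || B)) && B || !D)   — absorption
= !(E && (E || B)) && B   — absorption
= !E && B   — absorption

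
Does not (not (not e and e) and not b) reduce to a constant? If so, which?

no

not (not (not e and e) and not b)
= not e and e or b   (De Morgan)
= b   (complement / identity)
This depends on b, so it is not a constant.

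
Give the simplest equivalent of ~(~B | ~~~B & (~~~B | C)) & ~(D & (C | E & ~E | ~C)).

B & ~D

~(~B | ~~~B & (~~~B | C)) & ~(D & (C | E & ~E | ~C))
= ~(~B | ~~~B) & ~(D & (C | E & ~E | ~C))   (absorption)
= ~(~B | ~~~B) & ~(D & (C | ~C))   (complement / identity)
= ~(~B | ~~~B) & ~D   (complement / identity)
= ~(~B | ~B) & ~D   (double negation)
= ~~B & ~D   (idempotence)
= B & ~D   (double negation)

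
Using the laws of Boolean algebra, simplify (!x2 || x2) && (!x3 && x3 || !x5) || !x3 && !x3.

!x5 || !x3

(!x2 || x2) && (!x3 && x3 || !x5) || !x3 && !x3
= !x3 && x3 || !x5 || !x3 && !x3   [complement / identity]
= !x3 && x3 || !x5 || !x3   [idempotence]
= !x5 || !x3   [complement / identity]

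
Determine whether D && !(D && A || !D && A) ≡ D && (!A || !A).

E1: D && !(D && A || !D && A)
    = D && !A
E2: D && (!A || !A)
    = D && !A
Both reduce to D && !A, so they are equivalent.

Yes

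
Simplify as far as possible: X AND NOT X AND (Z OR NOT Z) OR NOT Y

NOT Y

X AND NOT X AND (Z OR NOT Z) OR NOT Y
= X AND NOT X OR NOT Y
= NOT Y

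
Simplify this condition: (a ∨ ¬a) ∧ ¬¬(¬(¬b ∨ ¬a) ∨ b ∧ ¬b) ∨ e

(a ∨ ¬a) ∧ ¬¬(¬(¬b ∨ ¬a) ∨ b ∧ ¬b) ∨ e
= ¬¬(¬(¬b ∨ ¬a) ∨ b ∧ ¬b) ∨ e
= ¬¬¬(¬b ∨ ¬a) ∨ e
= ¬¬(b ∧ a) ∨ e
= b ∧ a ∨ e

b ∧ a ∨ e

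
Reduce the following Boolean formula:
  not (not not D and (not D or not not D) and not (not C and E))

not D or not C and E

not (not not D and (not D or not not D) and not (not C and E))
= not (not not D and (not D or D) and not (not C and E))   [double negation]
= not (not not D and not (not C and E))   [complement / identity]
= not D or not C and E   [De Morgan]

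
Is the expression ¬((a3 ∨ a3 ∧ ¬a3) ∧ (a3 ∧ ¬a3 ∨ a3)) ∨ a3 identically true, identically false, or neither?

identically true

¬((a3 ∨ a3 ∧ ¬a3) ∧ (a3 ∧ ¬a3 ∨ a3)) ∨ a3
= ¬(a3 ∧ ¬a3 ∨ a3 ∧ a3) ∨ a3
= ¬a3 ∨ a3
= True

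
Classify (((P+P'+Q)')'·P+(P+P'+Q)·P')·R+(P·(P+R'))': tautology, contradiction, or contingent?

(((P+P'+Q)')'·P+(P+P'+Q)·P')·R+(P·(P+R'))'
= ((P+P'+Q)·P+(P+P'+Q)·P')·R+(P·(P+R'))'   (double negation)
= (P+P')·(P+P'+Q)·R+(P·(P+R'))'   (distribution)
= (P+P')·R+(P·(P+R'))'   (absorption)
= R+(P·(P+R'))'   (complement / identity)
= R+P'   (absorption)
This depends on P, R, so it is not a constant.

contingent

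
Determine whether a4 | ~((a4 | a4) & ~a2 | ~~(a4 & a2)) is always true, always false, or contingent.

always true

a4 | ~((a4 | a4) & ~a2 | ~~(a4 & a2))
= a4 | ~(a4 & ~a2 | ~~(a4 & a2))   (idempotence)
= a4 | ~(a4 & ~a2 | a4 & a2)   (double negation)
= a4 | ~a4   (distribution)
= 1   (complement)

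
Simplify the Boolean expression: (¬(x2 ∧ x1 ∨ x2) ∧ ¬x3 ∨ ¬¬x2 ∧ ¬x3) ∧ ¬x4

¬x3 ∧ ¬x4

(¬(x2 ∧ x1 ∨ x2) ∧ ¬x3 ∨ ¬¬x2 ∧ ¬x3) ∧ ¬x4
= (¬x2 ∧ ¬x3 ∨ ¬¬x2 ∧ ¬x3) ∧ ¬x4   (absorption)
= (¬x2 ∧ ¬x3 ∨ x2 ∧ ¬x3) ∧ ¬x4   (double negation)
= ¬x3 ∧ ¬x4   (distribution)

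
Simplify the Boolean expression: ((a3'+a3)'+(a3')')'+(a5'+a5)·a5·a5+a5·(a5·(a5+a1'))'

((a3'+a3)'+(a3')')'+(a5'+a5)·a5·a5+a5·(a5·(a5+a1'))'
= ((a3'+a3)'+(a3')')'+(a5'+a5)·a5·a5+a5·a5'   — absorption
= ((a3'+a3)'+(a3')')'+a5·a5+a5·a5'   — complement / identity
= ((a3'+a3)'+(a3')')'+a5   — distribution
= (a3'+a3)·a3'+a5   — De Morgan
= a3'+a5   — complement / identity

a3'+a5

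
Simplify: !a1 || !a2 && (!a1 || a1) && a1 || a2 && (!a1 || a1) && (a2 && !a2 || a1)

!a1 || !a2 && (!a1 || a1) && a1 || a2 && (!a1 || a1) && (a2 && !a2 || a1)
= !a1 || !a2 && (!a1 || a1) && a1 || a2 && (!a1 || a1) && a1   (complement / identity)
= !a1 || (!a1 || a1) && a1   (distribution)
= !a1 || a1   (complement / identity)
= true   (complement)

true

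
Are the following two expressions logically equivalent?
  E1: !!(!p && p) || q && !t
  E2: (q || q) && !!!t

Yes

E1: !!(!p && p) || q && !t
    = !p && p || q && !t   — double negation
    = q && !t   — complement / identity
E2: (q || q) && !!!t
    = (q || q) && !t   — double negation
    = q && !t   — idempotence
Both reduce to q && !t, so they are equivalent.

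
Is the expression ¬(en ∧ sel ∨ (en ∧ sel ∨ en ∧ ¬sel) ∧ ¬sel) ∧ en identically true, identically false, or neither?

identically false

¬(en ∧ sel ∨ (en ∧ sel ∨ en ∧ ¬sel) ∧ ¬sel) ∧ en
= ¬(en ∧ sel ∨ en ∧ ¬sel) ∧ en   — distribution
= ¬en ∧ en   — distribution
= False   — complement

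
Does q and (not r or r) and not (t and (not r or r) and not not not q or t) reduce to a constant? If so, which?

no

q and (not r or r) and not (t and (not r or r) and not not not q or t)
= q and (not r or r) and not (t and (not r or r) and not q or t)   (double negation)
= q and (not r or r) and not (t and not q or t)   (complement / identity)
= q and not (t and not q or t)   (complement / identity)
= q and not t   (absorption)
This depends on q, t, so it is not a constant.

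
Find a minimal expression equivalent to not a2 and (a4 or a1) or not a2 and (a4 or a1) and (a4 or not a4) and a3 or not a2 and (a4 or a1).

not a2 and (a4 or a1) or not a2 and (a4 or a1) and (a4 or not a4) and a3 or not a2 and (a4 or a1)
= not a2 and (a4 or a1) or not a2 and (a4 or a1) and a3 or not a2 and (a4 or a1)   — complement / identity
= not a2 and (a4 or a1) or not a2 and (a4 or a1)   — absorption
= not a2 and (a4 or a1)   — idempotence

not a2 and (a4 or a1)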